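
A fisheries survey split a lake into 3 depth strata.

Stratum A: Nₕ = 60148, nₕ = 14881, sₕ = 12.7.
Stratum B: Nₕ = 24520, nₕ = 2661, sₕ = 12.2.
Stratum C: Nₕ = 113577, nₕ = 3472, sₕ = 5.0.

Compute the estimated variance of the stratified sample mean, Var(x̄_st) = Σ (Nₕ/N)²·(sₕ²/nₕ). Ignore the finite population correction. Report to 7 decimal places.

N = 198245; Wₕ = Nₕ/N.
stratum A: (60148/198245)²·12.7²/14881 = 0.0009977304
stratum B: (24520/198245)²·12.2²/2661 = 0.0008556797
stratum C: (113577/198245)²·5.0²/3472 = 0.0023633965
Sum = 0.0042168067 → 0.0042168.

0.0042168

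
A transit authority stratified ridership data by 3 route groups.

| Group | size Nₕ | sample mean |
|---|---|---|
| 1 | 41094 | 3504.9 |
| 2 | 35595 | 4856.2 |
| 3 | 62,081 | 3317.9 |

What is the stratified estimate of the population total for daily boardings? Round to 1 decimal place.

522865349.5

Population total = Σ Nₕ·x̄ₕ (each stratum's size times its mean).
41094·3504.9 + 35595·4856.2 + 62081·3317.9 = 144030360.6 + 172856439 + 205978549.9 = 522865349.5.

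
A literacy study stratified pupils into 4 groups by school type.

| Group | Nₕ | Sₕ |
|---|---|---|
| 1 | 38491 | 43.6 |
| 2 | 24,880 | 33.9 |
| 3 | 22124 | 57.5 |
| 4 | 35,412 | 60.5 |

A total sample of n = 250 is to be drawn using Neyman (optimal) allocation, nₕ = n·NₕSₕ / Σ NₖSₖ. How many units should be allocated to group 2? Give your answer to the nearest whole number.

1: NₕSₕ = 38491·43.6 = 1678207.6
2: NₕSₕ = 24880·33.9 = 843432
3: NₕSₕ = 22124·57.5 = 1272130
4: NₕSₕ = 35412·60.5 = 2142426
Σ NₕSₕ = 5936195.6.
n_2 = 250·843432/5936195.6 = 35.521... → 36.

36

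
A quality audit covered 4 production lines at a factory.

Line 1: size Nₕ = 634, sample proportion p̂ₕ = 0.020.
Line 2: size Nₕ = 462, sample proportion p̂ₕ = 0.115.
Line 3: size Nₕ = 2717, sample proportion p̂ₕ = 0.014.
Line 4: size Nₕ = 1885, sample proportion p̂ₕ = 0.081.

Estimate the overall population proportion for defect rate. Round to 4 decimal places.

0.0450

N = 634 + 462 + 2717 + 1885 = 5698.
Overall proportion = Σ (Nₕ/N)·p̂ₕ.
Σ Nₕp̂ₕ = 12.68 + 53.13 + 38.038 + 152.685 = 256.533.
256.533 / 5698 = 0.045022... → 0.0450.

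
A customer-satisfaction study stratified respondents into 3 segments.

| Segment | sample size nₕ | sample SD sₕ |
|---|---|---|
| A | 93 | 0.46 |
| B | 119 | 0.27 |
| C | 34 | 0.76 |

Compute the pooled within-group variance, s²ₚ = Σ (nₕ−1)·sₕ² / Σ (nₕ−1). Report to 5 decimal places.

0.19395

A: (93−1)·0.46² = 92·0.2116 = 19.4672
B: (119−1)·0.27² = 118·0.0729 = 8.6022
C: (34−1)·0.76² = 33·0.5776 = 19.0608
Numerator = 47.1302; denominator = Σ(nₕ−1) = 243.
s²ₚ = 47.1302/243 = 0.1939514... → 0.19395.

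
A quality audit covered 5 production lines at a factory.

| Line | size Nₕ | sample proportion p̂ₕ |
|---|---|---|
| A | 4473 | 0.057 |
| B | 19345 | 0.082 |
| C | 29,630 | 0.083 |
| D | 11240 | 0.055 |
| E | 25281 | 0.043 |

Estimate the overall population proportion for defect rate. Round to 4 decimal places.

0.0668

Wₕ = Nₕ/N with N = 89969: 0.0497, 0.2150, 0.3293, 0.1249, 0.2810.
p̂_st = 0.0497·0.057 + 0.2150·0.082 + 0.3293·0.083 + 0.1249·0.055 + 0.2810·0.043 ≈ 0.066754... → 0.0668.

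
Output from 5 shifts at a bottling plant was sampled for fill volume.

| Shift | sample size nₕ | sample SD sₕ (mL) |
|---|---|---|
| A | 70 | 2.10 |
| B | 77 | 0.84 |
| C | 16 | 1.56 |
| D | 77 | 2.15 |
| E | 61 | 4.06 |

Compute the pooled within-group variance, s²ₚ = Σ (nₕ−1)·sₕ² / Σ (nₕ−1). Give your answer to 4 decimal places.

Degrees of freedom: 69 + 76 + 15 + 76 + 60 = 296.
Σ(nₕ−1)sₕ² = 69·4.41 + 76·0.7056 + 15·2.4336 + 76·4.6225 + 60·16.4836 = 1734.7456.
s²ₚ = 1734.7456 / 296 = 5.860627... → 5.8606.

5.8606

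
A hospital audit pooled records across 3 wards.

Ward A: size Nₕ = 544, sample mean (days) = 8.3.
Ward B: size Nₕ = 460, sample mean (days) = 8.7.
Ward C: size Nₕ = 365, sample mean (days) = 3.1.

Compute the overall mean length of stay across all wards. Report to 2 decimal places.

7.05

N = 1369; weights Wₕ = Nₕ/N = (0.3974, 0.3360, 0.2666).
x̄_st = Σ Wₕ·x̄ₕ = 0.3974·8.3 + 0.3360·8.7 + 0.2666·3.1 ≈ 7.0480...
→ 7.05.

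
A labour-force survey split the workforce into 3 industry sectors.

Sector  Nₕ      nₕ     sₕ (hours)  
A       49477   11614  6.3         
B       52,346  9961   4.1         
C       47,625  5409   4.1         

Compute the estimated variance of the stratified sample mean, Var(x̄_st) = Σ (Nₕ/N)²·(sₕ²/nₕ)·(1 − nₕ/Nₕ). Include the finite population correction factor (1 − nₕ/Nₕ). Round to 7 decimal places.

0.0007340

N = 149448. Term for each stratum: Wₕ²sₕ²/nₕ·(1−nₕ/Nₕ).
Var(x̄_st) = 0.0002866404 + 0.0001676410 + 0.0002797580 = 0.0007340395 → 0.0007340.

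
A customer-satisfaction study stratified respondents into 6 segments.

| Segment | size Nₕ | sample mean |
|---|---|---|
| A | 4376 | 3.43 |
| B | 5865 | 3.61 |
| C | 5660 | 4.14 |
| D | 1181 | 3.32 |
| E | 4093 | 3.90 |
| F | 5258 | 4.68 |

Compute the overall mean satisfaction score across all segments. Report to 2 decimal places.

3.94

x̄_st = (Σ Nₕx̄ₕ) / (Σ Nₕ) = (4376·3.43 + 5865·3.61 + 5660·4.14 + 1181·3.32 + 4093·3.90 + 5258·4.68) / 26433
= 104105.79 / 26433 = 3.9385... → 3.94.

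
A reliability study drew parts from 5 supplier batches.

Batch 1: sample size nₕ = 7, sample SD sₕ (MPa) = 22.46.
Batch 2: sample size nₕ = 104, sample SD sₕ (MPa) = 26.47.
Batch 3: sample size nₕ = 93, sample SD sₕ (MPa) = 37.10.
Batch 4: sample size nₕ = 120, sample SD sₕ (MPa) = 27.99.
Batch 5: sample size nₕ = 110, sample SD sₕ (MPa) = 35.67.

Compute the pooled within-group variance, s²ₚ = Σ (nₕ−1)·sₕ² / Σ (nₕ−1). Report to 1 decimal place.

1011.0

Degrees of freedom: 6 + 103 + 92 + 119 + 109 = 429.
Σ(nₕ−1)sₕ² = 6·504.4516 + 103·700.6609 + 92·1376.41 + 119·783.4401 + 109·1272.3489 = 433739.9043.
s²ₚ = 433739.9043 / 429 = 1011.049... → 1011.0.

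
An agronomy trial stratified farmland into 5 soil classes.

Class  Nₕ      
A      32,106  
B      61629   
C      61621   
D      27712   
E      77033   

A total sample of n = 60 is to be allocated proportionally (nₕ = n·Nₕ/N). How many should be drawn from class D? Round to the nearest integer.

6

N = 32106 + 61629 + 61621 + 27712 + 77033 = 260101.
n_D = 60·27712/260101 = 6.393... → 6.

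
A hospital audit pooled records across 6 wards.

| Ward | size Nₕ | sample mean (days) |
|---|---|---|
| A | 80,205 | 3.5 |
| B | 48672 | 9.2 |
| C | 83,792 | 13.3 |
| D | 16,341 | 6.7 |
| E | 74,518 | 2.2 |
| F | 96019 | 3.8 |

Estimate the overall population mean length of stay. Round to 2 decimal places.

6.21

N = 80205 + 48672 + 83792 + 16341 + 74518 + 96019 = 399547.
The stratified mean weights each stratum mean by its population share Nₕ/N.
Σ Nₕx̄ₕ = 80205·3.5 + 48672·9.2 + 83792·13.3 + 16341·6.7 + 74518·2.2 + 96019·3.8 = 280717.5 + 447782.4 + 1114433.6 + 109484.7 + 163939.6 + 364872.2 = 2481230.
Divide by N: 2481230 / 399547 = 6.2101... → 6.21.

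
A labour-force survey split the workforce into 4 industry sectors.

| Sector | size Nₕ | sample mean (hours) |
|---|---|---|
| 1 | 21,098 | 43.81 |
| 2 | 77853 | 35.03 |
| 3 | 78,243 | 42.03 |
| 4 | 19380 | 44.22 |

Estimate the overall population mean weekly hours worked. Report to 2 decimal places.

39.66

N = 21098 + 77853 + 78243 + 19380 = 196574.
The stratified mean weights each stratum mean by its population share Nₕ/N.
Σ Nₕx̄ₕ = 21098·43.81 + 77853·35.03 + 78243·42.03 + 19380·44.22 = 924303.38 + 2727190.59 + 3288553.29 + 856983.6 = 7797030.86.
Divide by N: 7797030.86 / 196574 = 39.6646... → 39.66.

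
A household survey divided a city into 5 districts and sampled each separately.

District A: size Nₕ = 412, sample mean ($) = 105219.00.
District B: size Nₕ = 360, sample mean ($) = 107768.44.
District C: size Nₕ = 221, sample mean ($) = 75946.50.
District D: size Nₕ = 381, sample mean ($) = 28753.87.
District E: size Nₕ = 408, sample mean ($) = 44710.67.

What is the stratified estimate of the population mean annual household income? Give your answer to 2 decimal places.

N = 412 + 360 + 221 + 381 + 408 = 1782.
The stratified mean weights each stratum mean by its population share Nₕ/N.
Σ Nₕx̄ₕ = 412·105219.00 + 360·107768.44 + 221·75946.50 + 381·28753.87 + 408·44710.67 = 43350228 + 38796638.4 + 16784176.5 + 10955224.47 + 18241953.36 = 128128220.73.
Divide by N: 128128220.73 / 1782 = 71901.3584... → 71901.36.

71901.36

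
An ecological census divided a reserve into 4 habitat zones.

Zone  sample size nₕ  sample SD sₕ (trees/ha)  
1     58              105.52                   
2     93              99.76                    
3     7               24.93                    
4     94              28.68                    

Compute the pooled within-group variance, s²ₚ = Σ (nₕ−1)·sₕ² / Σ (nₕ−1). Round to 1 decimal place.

1: (58−1)·105.52² = 57·11134.4704 = 634664.8128
2: (93−1)·99.76² = 92·9952.0576 = 915589.2992
3: (7−1)·24.93² = 6·621.5049 = 3729.0294
4: (94−1)·28.68² = 93·822.5424 = 76496.4432
Numerator = 1630479.5846; denominator = Σ(nₕ−1) = 248.
s²ₚ = 1630479.5846/248 = 6574.514... → 6574.5.

6574.5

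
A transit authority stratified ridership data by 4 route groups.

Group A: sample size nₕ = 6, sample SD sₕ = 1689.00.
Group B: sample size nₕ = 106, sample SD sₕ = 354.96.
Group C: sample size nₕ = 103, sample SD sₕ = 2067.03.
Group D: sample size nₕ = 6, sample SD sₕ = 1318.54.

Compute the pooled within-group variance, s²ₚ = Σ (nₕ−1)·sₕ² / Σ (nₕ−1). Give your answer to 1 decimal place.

A: (6−1)·1689.00² = 5·2852721 = 14263605
B: (106−1)·354.96² = 105·125996.6016 = 13229643.168
C: (103−1)·2067.03² = 102·4272613.0209 = 435806528.1318
D: (6−1)·1318.54² = 5·1738547.7316 = 8692738.658
Numerator = 471992514.9578; denominator = Σ(nₕ−1) = 217.
s²ₚ = 471992514.9578/217 = 2175080.714... → 2175080.7.

2175080.7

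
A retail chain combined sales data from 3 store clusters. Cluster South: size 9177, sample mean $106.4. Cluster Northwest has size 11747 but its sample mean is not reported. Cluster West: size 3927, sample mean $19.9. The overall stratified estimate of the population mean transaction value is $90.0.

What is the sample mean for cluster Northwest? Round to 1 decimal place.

N = 9177 + 11747 + 3927 = 24851.
Overall total = μ·N = 90.0·24851 = 2236590.
Subtract the known strata: 9177·106.4 + 3927·19.9 = 1054580.1.
Remaining total for cluster Northwest: 2236590 − 1054580.1 = 1182009.9.
Divide by its size: 1182009.9 / 11747 = 100.622... → 100.6.

100.6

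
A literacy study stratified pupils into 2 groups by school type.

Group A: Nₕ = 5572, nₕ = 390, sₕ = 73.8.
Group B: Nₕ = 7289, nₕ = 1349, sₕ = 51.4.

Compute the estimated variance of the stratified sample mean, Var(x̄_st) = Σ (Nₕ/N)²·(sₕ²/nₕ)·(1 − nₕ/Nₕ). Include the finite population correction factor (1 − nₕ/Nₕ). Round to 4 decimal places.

2.9505

N = 12861. Term for each stratum: Wₕ²sₕ²/nₕ·(1−nₕ/Nₕ).
Var(x̄_st) = 2.4378510 + 0.5126479 = 2.9504989 → 2.9505.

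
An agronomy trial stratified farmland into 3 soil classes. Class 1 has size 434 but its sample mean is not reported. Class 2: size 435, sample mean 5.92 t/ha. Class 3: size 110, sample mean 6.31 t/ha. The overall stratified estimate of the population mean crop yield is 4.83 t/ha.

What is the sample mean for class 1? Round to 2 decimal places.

3.36

N = 434 + 435 + 110 = 979.
Overall total = μ·N = 4.83·979 = 4728.57.
Subtract the known strata: 435·5.92 + 110·6.31 = 3269.3.
Remaining total for class 1: 4728.57 − 3269.3 = 1459.27.
Divide by its size: 1459.27 / 434 = 3.3624... → 3.36.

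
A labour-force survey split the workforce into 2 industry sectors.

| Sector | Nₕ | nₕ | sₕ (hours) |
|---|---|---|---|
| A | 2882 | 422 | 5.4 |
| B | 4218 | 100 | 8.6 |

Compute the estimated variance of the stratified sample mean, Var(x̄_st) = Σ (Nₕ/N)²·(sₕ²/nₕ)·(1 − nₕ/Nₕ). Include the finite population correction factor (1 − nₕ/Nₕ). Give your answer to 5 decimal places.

N = 7100; Wₕ = Nₕ/N.
sector A: (2882/7100)²·5.4²/422·(1 − 422/2882) = 0.00971824
sector B: (4218/7100)²·8.6²/100·(1 − 100/4218) = 0.25484324
Sum = 0.26456148 → 0.26456.

0.26456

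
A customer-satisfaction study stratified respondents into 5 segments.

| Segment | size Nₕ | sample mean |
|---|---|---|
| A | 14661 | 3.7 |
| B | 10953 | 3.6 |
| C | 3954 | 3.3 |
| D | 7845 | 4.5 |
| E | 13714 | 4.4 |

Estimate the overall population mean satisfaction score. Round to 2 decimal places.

3.96

N = 51127; weights Wₕ = Nₕ/N = (0.2868, 0.2142, 0.0773, 0.1534, 0.2682).
x̄_st = Σ Wₕ·x̄ₕ = 0.2868·3.7 + 0.2142·3.6 + 0.0773·3.3 + 0.1534·4.5 + 0.2682·4.4 ≈ 3.9582...
→ 3.96.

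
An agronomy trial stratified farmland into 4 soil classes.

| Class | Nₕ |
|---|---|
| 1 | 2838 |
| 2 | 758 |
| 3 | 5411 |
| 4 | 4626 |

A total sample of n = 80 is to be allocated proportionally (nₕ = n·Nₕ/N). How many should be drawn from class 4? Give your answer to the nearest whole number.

27

N = 2838 + 758 + 5411 + 4626 = 13633.
n_4 = 80·4626/13633 = 27.146... → 27.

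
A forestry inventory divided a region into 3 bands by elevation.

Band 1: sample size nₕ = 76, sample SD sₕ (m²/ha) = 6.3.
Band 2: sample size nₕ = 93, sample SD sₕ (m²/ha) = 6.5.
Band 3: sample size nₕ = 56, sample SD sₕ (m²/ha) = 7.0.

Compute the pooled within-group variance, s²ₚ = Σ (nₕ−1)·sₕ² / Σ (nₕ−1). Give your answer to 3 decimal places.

43.057

1: (76−1)·6.3² = 75·39.69 = 2976.75
2: (93−1)·6.5² = 92·42.25 = 3887
3: (56−1)·7.0² = 55·49 = 2695
Numerator = 9558.75; denominator = Σ(nₕ−1) = 222.
s²ₚ = 9558.75/222 = 43.05743... → 43.057.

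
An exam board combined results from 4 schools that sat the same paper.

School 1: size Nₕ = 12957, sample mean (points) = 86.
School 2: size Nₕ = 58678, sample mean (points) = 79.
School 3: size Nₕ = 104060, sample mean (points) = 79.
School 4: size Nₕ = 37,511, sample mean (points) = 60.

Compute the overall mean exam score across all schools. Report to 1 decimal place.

N = 12957 + 58678 + 104060 + 37511 = 213206.
The stratified mean weights each stratum mean by its population share Nₕ/N.
Σ Nₕx̄ₕ = 12957·86 + 58678·79 + 104060·79 + 37511·60 = 1114302 + 4635562 + 8220740 + 2250660 = 16221264.
Divide by N: 16221264 / 213206 = 76.083... → 76.1.

76.1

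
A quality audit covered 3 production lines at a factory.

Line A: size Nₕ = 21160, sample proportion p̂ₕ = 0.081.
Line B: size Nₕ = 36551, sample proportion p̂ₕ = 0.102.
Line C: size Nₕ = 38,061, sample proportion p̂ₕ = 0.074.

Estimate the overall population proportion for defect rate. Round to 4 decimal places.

N = 21160 + 36551 + 38061 = 95772.
Overall proportion = Σ (Nₕ/N)·p̂ₕ.
Σ Nₕp̂ₕ = 1713.96 + 3728.202 + 2816.514 = 8258.676.
8258.676 / 95772 = 0.086233... → 0.0862.

0.0862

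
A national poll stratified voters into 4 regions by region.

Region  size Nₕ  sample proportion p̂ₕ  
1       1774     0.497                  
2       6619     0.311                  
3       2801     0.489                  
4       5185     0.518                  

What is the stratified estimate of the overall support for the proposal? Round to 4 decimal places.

0.4271

Wₕ = Nₕ/N with N = 16379: 0.1083, 0.4041, 0.1710, 0.3166.
p̂_st = 0.1083·0.497 + 0.4041·0.311 + 0.1710·0.489 + 0.3166·0.518 ≈ 0.427114... → 0.4271.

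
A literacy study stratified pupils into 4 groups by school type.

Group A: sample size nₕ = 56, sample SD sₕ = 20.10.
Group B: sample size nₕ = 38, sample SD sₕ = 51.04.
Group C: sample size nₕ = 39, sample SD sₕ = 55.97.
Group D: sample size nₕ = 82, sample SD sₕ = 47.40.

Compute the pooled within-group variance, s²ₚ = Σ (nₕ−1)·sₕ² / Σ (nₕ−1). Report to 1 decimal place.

A: (56−1)·20.10² = 55·404.01 = 22220.55
B: (38−1)·51.04² = 37·2605.0816 = 96388.0192
C: (39−1)·55.97² = 38·3132.6409 = 119040.3542
D: (82−1)·47.40² = 81·2246.76 = 181987.56
Numerator = 419636.4834; denominator = Σ(nₕ−1) = 211.
s²ₚ = 419636.4834/211 = 1988.798... → 1988.8.

1988.8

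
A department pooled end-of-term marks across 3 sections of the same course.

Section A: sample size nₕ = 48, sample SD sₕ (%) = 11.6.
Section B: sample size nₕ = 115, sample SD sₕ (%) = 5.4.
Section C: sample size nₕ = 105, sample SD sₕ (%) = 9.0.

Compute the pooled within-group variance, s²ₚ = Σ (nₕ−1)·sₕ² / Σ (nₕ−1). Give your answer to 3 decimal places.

A: (48−1)·11.6² = 47·134.56 = 6324.32
B: (115−1)·5.4² = 114·29.16 = 3324.24
C: (105−1)·9.0² = 104·81 = 8424
Numerator = 18072.56; denominator = Σ(nₕ−1) = 265.
s²ₚ = 18072.56/265 = 68.19834... → 68.198.

68.198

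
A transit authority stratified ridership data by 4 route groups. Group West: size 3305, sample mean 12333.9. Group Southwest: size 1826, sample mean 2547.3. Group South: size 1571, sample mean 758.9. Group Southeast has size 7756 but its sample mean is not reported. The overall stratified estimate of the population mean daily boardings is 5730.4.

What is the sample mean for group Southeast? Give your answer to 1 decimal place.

N = 3305 + 1826 + 1571 + 7756 = 14458.
Overall total = μ·N = 5730.4·14458 = 82850123.2.
Subtract the known strata: 3305·12333.9 + 1826·2547.3 + 1571·758.9 = 46607141.2.
Remaining total for group Southeast: 82850123.2 − 46607141.2 = 36242982.
Divide by its size: 36242982 / 7756 = 4672.896... → 4672.9.

4672.9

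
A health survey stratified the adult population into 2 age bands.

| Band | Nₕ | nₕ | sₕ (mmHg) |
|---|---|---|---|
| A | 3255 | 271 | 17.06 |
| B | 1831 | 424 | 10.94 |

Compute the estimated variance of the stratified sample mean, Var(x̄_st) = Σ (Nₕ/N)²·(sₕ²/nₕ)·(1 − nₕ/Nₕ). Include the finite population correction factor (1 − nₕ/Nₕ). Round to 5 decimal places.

0.43137

N = 5086; Wₕ = Nₕ/N.
band A: (3255/5086)²·17.06²/271·(1 − 271/3255) = 0.40326067
band B: (1831/5086)²·10.94²/424·(1 − 424/1831) = 0.02811244
Sum = 0.43137310 → 0.43137.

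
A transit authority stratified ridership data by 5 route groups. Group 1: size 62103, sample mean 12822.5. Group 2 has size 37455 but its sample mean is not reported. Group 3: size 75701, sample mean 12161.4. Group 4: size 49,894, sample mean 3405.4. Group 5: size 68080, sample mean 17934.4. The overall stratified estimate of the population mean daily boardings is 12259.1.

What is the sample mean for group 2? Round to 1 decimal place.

N = 62103 + 37455 + 75701 + 49894 + 68080 = 293233.
Overall total = μ·N = 12259.1·293233 = 3594772670.3.
Subtract the known strata: 62103·12822.5 + 75701·12161.4 + 49894·3405.4 + 68080·17934.4 = 3107828838.5.
Remaining total for group 2: 3594772670.3 − 3107828838.5 = 486943831.8.
Divide by its size: 486943831.8 / 37455 = 13000.770... → 13000.8.

13000.8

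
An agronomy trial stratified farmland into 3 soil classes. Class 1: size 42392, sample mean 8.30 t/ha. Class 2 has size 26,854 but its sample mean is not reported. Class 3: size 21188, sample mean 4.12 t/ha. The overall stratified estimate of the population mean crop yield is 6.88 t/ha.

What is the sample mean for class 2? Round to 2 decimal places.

Σ Nₕx̄ₕ = N·μ, so 26854·x̄_2 = 90434·6.88 − (42392·8.30 + 21188·4.12).
= 622185.92 − 439148.16 = 183037.76.
x̄_2 = 183037.76 / 26854 = 6.8160... → 6.82.

6.82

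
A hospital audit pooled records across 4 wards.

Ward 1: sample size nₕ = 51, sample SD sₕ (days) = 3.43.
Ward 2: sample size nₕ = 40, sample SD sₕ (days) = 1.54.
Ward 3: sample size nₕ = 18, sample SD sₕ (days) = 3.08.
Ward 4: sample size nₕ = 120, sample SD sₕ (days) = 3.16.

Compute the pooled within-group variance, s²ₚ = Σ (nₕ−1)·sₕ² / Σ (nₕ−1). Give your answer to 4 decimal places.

9.0235

Degrees of freedom: 50 + 39 + 17 + 119 = 225.
Σ(nₕ−1)sₕ² = 50·11.7649 + 39·2.3716 + 17·9.4864 + 119·9.9856 = 2030.2926.
s²ₚ = 2030.2926 / 225 = 9.023523... → 9.0235.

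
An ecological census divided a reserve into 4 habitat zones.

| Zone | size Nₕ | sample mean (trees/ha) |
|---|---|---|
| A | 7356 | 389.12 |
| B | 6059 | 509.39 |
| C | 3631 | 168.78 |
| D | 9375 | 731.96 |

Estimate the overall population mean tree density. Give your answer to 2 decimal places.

N = 7356 + 6059 + 3631 + 9375 = 26421.
The stratified mean weights each stratum mean by its population share Nₕ/N.
Σ Nₕx̄ₕ = 7356·389.12 + 6059·509.39 + 3631·168.78 + 9375·731.96 = 2862366.72 + 3086394.01 + 612840.18 + 6862125 = 13423725.91.
Divide by N: 13423725.91 / 26421 = 508.0703... → 508.07.

508.07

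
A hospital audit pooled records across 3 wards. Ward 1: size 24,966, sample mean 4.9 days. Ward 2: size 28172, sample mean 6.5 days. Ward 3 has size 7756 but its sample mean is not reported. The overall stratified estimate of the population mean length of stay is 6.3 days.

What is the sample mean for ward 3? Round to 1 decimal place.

Σ Nₕx̄ₕ = N·μ, so 7756·x̄_3 = 60894·6.3 − (24966·4.9 + 28172·6.5).
= 383632.2 − 305451.4 = 78180.8.
x̄_3 = 78180.8 / 7756 = 10.080... → 10.1.

10.1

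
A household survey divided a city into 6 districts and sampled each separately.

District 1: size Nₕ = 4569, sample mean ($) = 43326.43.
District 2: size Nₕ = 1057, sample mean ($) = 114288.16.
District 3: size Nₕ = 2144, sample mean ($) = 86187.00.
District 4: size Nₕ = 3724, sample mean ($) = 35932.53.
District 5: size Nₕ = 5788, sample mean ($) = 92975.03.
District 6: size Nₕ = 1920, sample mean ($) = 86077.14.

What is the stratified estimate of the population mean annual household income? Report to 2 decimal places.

N = 4569 + 1057 + 2144 + 3724 + 5788 + 1920 = 19202.
The stratified mean weights each stratum mean by its population share Nₕ/N.
Σ Nₕx̄ₕ = 4569·43326.43 + 1057·114288.16 + 2144·86187.00 + 3724·35932.53 + 5788·92975.03 + 1920·86077.14 = 197958458.67 + 120802585.12 + 184784928 + 133812741.72 + 538139473.64 + 165268108.8 = 1340766295.95.
Divide by N: 1340766295.95 / 19202 = 69824.3045... → 69824.30.

69824.30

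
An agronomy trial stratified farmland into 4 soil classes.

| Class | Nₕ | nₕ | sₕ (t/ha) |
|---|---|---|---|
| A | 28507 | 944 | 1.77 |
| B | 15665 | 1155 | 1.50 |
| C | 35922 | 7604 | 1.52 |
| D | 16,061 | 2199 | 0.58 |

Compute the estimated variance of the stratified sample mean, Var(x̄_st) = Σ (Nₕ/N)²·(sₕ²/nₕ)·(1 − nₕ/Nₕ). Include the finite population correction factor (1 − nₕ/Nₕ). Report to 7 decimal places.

N = 96155; Wₕ = Nₕ/N.
class A: (28507/96155)²·1.77²/944·(1 − 944/28507) = 0.0002820388
class B: (15665/96155)²·1.50²/1155·(1 − 1155/15665) = 0.0000478911
class C: (35922/96155)²·1.52²/7604·(1 − 7604/35922) = 0.0000334291
class D: (16061/96155)²·0.58²/2199·(1 − 2199/16061) = 0.0000036837
Sum = 0.0003670426 → 0.0003670.

0.0003670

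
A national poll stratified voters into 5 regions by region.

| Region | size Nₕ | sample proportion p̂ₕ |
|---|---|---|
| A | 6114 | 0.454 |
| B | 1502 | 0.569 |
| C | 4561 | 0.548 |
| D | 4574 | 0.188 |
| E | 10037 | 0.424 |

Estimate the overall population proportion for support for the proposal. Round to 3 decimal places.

0.420

N = 6114 + 1502 + 4561 + 4574 + 10037 = 26788.
Overall proportion = Σ (Nₕ/N)·p̂ₕ.
Σ Nₕp̂ₕ = 2775.756 + 854.638 + 2499.428 + 859.912 + 4255.688 = 11245.422.
11245.422 / 26788 = 0.41979... → 0.420.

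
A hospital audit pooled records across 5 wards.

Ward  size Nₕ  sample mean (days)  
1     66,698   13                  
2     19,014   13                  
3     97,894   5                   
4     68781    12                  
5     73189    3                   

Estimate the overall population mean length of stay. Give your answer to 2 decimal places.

8.14

N = 66698 + 19014 + 97894 + 68781 + 73189 = 325576.
Weight each subgroup mean by Nₕ/N and sum.
Σ Nₕx̄ₕ = 66698·13 + 19014·13 + 97894·5 + 68781·12 + 73189·3 = 867074 + 247182 + 489470 + 825372 + 219567 = 2648665.
Divide by N: 2648665 / 325576 = 8.1353... → 8.14.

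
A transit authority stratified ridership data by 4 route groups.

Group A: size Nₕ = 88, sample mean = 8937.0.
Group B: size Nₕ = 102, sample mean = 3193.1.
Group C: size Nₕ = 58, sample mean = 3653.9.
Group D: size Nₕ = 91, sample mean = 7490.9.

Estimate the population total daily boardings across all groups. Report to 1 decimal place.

2005750.3

A: 88·8937.0 = 786456
B: 102·3193.1 = 325696.2
C: 58·3653.9 = 211926.2
D: 91·7490.9 = 681671.9
τ̂ = Σ Nₕx̄ₕ = 2005750.3.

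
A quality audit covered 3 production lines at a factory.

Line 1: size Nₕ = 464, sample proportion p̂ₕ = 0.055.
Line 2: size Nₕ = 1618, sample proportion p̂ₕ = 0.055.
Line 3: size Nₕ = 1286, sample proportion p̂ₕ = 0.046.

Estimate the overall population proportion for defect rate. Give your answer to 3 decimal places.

0.052

Wₕ = Nₕ/N with N = 3368: 0.1378, 0.4804, 0.3818.
p̂_st = 0.1378·0.055 + 0.4804·0.055 + 0.3818·0.046 ≈ 0.05156... → 0.052.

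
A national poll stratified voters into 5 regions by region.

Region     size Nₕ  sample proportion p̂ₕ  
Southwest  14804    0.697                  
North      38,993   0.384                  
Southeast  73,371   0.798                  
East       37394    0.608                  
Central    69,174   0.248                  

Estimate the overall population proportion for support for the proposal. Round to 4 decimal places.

N = 14804 + 38993 + 73371 + 37394 + 69174 = 233736.
Overall proportion = Σ (Nₕ/N)·p̂ₕ.
Σ Nₕp̂ₕ = 10318.388 + 14973.312 + 58550.058 + 22735.552 + 17155.152 = 123732.462.
123732.462 / 233736 = 0.529368... → 0.5294.

0.5294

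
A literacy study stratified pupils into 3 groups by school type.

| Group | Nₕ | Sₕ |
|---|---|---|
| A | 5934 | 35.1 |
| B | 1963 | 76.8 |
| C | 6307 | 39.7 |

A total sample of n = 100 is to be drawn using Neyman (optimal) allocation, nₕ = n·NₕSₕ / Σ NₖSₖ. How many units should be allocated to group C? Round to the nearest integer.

41

Σ NₕSₕ = 5934·35.1 + 1963·76.8 + 6307·39.7 = 609429.7.
Share for C: 250387.9/609429.7 = 0.41086.
n_C = 100 × 0.41086 = 41.086... → 41.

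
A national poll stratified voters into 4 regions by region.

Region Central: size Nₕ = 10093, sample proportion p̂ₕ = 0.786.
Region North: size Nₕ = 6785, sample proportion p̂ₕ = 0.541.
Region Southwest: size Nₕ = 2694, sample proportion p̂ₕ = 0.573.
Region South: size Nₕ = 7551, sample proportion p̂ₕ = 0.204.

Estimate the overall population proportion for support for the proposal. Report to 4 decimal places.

0.5415

Wₕ = Nₕ/N with N = 27123: 0.3721, 0.2502, 0.0993, 0.2784.
p̂_st = 0.3721·0.786 + 0.2502·0.541 + 0.0993·0.573 + 0.2784·0.204 ≈ 0.541527... → 0.5415.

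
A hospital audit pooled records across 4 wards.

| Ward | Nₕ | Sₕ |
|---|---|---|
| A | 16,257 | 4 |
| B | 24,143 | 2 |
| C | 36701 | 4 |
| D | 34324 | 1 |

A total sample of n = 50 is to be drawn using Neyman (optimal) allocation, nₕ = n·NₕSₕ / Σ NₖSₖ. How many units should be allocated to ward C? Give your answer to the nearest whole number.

25

A: NₕSₕ = 16257·4 = 65028
B: NₕSₕ = 24143·2 = 48286
C: NₕSₕ = 36701·4 = 146804
D: NₕSₕ = 34324·1 = 34324
Σ NₕSₕ = 294442.
n_C = 50·146804/294442 = 24.929... → 25.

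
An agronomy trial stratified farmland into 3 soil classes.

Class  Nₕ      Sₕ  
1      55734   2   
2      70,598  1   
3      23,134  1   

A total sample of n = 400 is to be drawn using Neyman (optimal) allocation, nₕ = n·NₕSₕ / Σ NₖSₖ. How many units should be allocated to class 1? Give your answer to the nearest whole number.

Σ NₕSₕ = 55734·2 + 70598·1 + 23134·1 = 205200.
Share for 1: 111468/205200 = 0.54322.
n_1 = 400 × 0.54322 = 217.287... → 217.

217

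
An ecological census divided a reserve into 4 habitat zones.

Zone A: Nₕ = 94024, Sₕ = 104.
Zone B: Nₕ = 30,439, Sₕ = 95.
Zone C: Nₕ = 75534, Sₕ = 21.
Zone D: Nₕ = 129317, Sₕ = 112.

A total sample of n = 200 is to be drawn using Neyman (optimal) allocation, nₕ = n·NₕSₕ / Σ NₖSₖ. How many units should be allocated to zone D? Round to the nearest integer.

101

Σ NₕSₕ = 94024·104 + 30439·95 + 75534·21 + 129317·112 = 28739919.
Share for D: 14483504/28739919 = 0.50395.
n_D = 200 × 0.50395 = 100.790... → 101.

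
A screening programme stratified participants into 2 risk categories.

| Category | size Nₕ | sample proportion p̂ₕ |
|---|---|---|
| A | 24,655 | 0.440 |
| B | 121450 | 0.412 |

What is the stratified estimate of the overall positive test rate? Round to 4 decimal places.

Wₕ = Nₕ/N with N = 146105: 0.1687, 0.8313.
p̂_st = 0.1687·0.440 + 0.8313·0.412 ≈ 0.416725... → 0.4167.

0.4167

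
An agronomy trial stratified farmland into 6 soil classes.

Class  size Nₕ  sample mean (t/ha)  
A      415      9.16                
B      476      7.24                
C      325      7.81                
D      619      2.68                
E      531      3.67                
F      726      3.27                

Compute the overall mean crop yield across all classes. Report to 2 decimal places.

N = 3092; weights Wₕ = Nₕ/N = (0.1342, 0.1539, 0.1051, 0.2002, 0.1717, 0.2348).
x̄_st = Σ Wₕ·x̄ₕ = 0.1342·9.16 + 0.1539·7.24 + 0.1051·7.81 + 0.2002·2.68 + 0.1717·3.67 + 0.2348·3.27 ≈ 5.0995...
→ 5.10.

5.10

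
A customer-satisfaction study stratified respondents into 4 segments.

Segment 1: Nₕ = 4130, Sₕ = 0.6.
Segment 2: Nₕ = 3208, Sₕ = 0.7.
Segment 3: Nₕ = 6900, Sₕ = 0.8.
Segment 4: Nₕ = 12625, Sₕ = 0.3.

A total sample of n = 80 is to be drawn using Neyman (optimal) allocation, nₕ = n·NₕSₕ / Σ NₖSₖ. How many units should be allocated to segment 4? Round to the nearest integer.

1: NₕSₕ = 4130·0.6 = 2478
2: NₕSₕ = 3208·0.7 = 2245.6
3: NₕSₕ = 6900·0.8 = 5520
4: NₕSₕ = 12625·0.3 = 3787.5
Σ NₕSₕ = 14031.1.
n_4 = 80·3787.5/14031.1 = 21.595... → 22.

22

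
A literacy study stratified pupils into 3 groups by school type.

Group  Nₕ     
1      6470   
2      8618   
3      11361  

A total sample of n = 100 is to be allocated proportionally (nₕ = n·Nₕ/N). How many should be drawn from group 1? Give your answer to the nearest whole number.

24

N = 6470 + 8618 + 11361 = 26449.
n_1 = 100·6470/26449 = 24.462... → 24.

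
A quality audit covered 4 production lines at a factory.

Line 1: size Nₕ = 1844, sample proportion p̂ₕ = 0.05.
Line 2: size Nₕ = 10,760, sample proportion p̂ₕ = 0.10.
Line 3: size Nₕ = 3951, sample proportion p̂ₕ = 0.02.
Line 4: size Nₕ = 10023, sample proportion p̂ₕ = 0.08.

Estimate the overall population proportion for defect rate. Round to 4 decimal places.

0.0771

Wₕ = Nₕ/N with N = 26578: 0.0694, 0.4048, 0.1487, 0.3771.
p̂_st = 0.0694·0.05 + 0.4048·0.10 + 0.1487·0.02 + 0.3771·0.08 ≈ 0.077096... → 0.0771.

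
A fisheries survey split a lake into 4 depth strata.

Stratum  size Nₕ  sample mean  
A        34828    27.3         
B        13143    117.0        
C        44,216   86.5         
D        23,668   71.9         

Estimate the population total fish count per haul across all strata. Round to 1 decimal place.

8014948.6

A: 34828·27.3 = 950804.4
B: 13143·117.0 = 1537731
C: 44216·86.5 = 3824684
D: 23668·71.9 = 1701729.2
τ̂ = Σ Nₕx̄ₕ = 8014948.6.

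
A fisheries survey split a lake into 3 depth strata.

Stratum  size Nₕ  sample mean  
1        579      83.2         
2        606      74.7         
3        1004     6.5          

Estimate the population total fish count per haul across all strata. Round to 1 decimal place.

99967.0

Population total = Σ Nₕ·x̄ₕ (each stratum's size times its mean).
579·83.2 + 606·74.7 + 1004·6.5 = 48172.8 + 45268.2 + 6526 = 99967.0.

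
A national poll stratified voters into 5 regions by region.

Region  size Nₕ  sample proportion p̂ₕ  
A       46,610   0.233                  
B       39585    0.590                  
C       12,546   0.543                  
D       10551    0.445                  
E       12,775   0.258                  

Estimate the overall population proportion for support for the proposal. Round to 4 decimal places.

0.4016

N = 46610 + 39585 + 12546 + 10551 + 12775 = 122067.
Overall proportion = Σ (Nₕ/N)·p̂ₕ.
Σ Nₕp̂ₕ = 10860.13 + 23355.15 + 6812.478 + 4695.195 + 3295.95 = 49018.903.
49018.903 / 122067 = 0.401574... → 0.4016.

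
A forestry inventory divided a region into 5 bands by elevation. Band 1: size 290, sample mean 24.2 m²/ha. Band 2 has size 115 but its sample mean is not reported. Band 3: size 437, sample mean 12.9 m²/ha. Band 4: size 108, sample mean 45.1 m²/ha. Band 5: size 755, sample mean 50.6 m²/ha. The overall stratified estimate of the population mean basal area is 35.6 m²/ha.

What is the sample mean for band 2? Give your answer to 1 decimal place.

43.2

N = 290 + 115 + 437 + 108 + 755 = 1705.
Overall total = μ·N = 35.6·1705 = 60698.
Subtract the known strata: 290·24.2 + 437·12.9 + 108·45.1 + 755·50.6 = 55729.1.
Remaining total for band 2: 60698 − 55729.1 = 4968.9.
Divide by its size: 4968.9 / 115 = 43.208... → 43.2.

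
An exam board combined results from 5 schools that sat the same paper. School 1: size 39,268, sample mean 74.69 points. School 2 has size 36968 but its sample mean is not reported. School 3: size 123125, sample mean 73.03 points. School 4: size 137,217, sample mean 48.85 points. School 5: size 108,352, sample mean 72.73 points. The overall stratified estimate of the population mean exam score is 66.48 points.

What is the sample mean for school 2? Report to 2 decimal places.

N = 39268 + 36968 + 123125 + 137217 + 108352 = 444930.
Overall total = μ·N = 66.48·444930 = 29578946.4.
Subtract the known strata: 39268·74.69 + 123125·73.03 + 137217·48.85 + 108352·72.73 = 26508237.08.
Remaining total for school 2: 29578946.4 − 26508237.08 = 3070709.32.
Divide by its size: 3070709.32 / 36968 = 83.0640... → 83.06.

83.06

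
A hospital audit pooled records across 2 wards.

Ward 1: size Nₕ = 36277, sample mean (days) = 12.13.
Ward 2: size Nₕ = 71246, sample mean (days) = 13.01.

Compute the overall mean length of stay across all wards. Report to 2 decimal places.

x̄_st = (Σ Nₕx̄ₕ) / (Σ Nₕ) = (36277·12.13 + 71246·13.01) / 107523
= 1366950.47 / 107523 = 12.7131... → 12.71.

12.71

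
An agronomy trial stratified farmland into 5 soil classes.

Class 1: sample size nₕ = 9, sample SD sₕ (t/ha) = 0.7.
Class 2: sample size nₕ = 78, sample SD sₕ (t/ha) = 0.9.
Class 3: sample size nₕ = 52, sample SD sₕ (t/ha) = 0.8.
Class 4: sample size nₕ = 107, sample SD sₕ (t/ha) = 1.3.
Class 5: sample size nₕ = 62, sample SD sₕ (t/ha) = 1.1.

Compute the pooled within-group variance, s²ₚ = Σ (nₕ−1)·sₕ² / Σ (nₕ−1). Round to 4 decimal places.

1.1613

1: (9−1)·0.7² = 8·0.49 = 3.92
2: (78−1)·0.9² = 77·0.81 = 62.37
3: (52−1)·0.8² = 51·0.64 = 32.64
4: (107−1)·1.3² = 106·1.69 = 179.14
5: (62−1)·1.1² = 61·1.21 = 73.81
Numerator = 351.88; denominator = Σ(nₕ−1) = 303.
s²ₚ = 351.88/303 = 1.161320... → 1.1613.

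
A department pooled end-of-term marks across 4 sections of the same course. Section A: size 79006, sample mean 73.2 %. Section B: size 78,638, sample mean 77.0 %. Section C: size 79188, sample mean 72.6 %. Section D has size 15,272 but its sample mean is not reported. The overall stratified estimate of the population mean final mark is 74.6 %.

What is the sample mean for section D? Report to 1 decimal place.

79.9

N = 79006 + 78638 + 79188 + 15272 = 252104.
Overall total = μ·N = 74.6·252104 = 18806958.4.
Subtract the known strata: 79006·73.2 + 78638·77.0 + 79188·72.6 = 17587414.
Remaining total for section D: 18806958.4 − 17587414 = 1219544.4.
Divide by its size: 1219544.4 / 15272 = 79.855... → 79.9.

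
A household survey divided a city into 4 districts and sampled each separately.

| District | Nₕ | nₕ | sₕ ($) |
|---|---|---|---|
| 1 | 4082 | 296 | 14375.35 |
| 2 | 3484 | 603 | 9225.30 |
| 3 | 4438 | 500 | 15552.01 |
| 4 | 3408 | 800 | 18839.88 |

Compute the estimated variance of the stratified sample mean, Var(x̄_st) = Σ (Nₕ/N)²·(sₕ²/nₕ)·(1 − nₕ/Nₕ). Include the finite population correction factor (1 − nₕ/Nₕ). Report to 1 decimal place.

103581.1

N = 15412; Wₕ = Nₕ/N.
district 1: (4082/15412)²·14375.35²/296·(1 − 296/4082) = 45423.5166
district 2: (3484/15412)²·9225.30²/603·(1 − 603/3484) = 5964.1298
district 3: (4438/15412)²·15552.01²/500·(1 − 500/4438) = 35591.6448
district 4: (3408/15412)²·18839.88²/800·(1 − 800/3408) = 16601.8104
Sum = 103581.1016 → 103581.1.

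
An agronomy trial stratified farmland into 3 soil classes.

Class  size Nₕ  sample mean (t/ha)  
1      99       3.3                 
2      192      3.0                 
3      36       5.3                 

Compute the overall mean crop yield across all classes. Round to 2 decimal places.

3.34

N = 327; weights Wₕ = Nₕ/N = (0.3028, 0.5872, 0.1101).
x̄_st = Σ Wₕ·x̄ₕ = 0.3028·3.3 + 0.5872·3.0 + 0.1101·5.3 ≈ 3.3440...
→ 3.34.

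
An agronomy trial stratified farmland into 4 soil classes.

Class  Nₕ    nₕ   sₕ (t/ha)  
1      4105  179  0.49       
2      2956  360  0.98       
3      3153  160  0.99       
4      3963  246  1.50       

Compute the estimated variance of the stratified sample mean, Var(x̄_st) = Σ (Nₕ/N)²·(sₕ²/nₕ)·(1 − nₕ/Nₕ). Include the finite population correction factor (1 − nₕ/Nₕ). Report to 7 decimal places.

0.0011674

N = 14177; Wₕ = Nₕ/N.
class 1: (4105/14177)²·0.49²/179·(1 − 179/4105) = 0.0001075558
class 2: (2956/14177)²·0.98²/360·(1 − 360/2956) = 0.0001018568
class 3: (3153/14177)²·0.99²/160·(1 − 160/3153) = 0.0002876156
class 4: (3963/14177)²·1.50²/246·(1 − 246/3963) = 0.0006703404
Sum = 0.0011673686 → 0.0011674.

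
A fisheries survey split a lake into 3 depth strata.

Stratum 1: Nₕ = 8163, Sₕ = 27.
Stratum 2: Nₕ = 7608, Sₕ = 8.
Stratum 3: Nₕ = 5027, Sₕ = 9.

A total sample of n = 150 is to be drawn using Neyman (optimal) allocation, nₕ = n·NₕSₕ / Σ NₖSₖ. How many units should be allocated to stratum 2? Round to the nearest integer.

1: NₕSₕ = 8163·27 = 220401
2: NₕSₕ = 7608·8 = 60864
3: NₕSₕ = 5027·9 = 45243
Σ NₕSₕ = 326508.
n_2 = 150·60864/326508 = 27.961... → 28.

28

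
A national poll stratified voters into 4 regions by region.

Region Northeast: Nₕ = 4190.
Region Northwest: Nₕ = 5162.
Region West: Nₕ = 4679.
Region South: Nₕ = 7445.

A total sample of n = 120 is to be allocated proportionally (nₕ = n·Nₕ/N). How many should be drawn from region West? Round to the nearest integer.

Share of region West = 4679/21476 = 0.21787.
Allocate 120 × 0.21787 = 26.145... → 26.

26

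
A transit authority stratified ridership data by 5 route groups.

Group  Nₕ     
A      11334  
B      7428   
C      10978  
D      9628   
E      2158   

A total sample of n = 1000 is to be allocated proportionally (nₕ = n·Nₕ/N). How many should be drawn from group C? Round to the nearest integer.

264

Share of group C = 10978/41526 = 0.26436.
Allocate 1000 × 0.26436 = 264.364... → 264.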